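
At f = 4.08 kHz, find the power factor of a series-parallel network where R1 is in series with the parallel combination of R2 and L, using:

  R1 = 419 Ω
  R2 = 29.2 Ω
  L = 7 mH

Step 1 — Angular frequency: ω = 2π·f = 2π·4080 = 2.564e+04 rad/s.
Step 2 — Component impedances:
  R1: Z = R = 419 Ω
  R2: Z = R = 29.2 Ω
  L: Z = jωL = j·2.564e+04·0.007 = 0 + j179.4 Ω
Step 3 — Parallel branch: R2 || L = 1/(1/R2 + 1/L) = 28.45 + j4.629 Ω.
Step 4 — Series with R1: Z_total = R1 + (R2 || L) = 447.4 + j4.629 Ω = 447.5∠0.6° Ω.
Step 5 — Power factor: PF = cos(φ) = Re(Z)/|Z| = 447.447/447.471 = 0.9999.
Step 6 — Type: Im(Z) = 4.629 ⇒ lagging (phase φ = 0.6°).

PF = 0.9999 (lagging, φ = 0.6°)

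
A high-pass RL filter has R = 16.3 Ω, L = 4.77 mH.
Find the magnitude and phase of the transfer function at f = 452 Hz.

Step 1 — Angular frequency: ω = 2π·452 = 2840 rad/s.
Step 2 — Transfer function: H(jω) = jωL/(R + jωL).
Step 3 — Numerator jωL = j·13.55; denominator R + jωL = 16.3 + j13.55.
Step 4 — H = 0.4085 + j0.4916.
Step 5 — Magnitude: |H| = 0.6392 (-3.9 dB); phase: φ = 50.3°.

|H| = 0.6392 (-3.9 dB), φ = 50.3°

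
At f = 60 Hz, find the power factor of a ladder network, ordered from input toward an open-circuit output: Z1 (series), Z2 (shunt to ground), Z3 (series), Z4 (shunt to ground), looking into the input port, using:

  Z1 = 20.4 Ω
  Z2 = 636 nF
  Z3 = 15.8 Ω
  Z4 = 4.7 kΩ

Step 1 — Angular frequency: ω = 2π·f = 2π·60 = 377 rad/s.
Step 2 — Component impedances:
  Z1: Z = R = 20.4 Ω
  Z2: Z = 1/(jωC) = -j/(ω·C) = 0 - j4171 Ω
  Z3: Z = R = 15.8 Ω
  Z4: Z = R = 4700 Ω
Step 3 — Ladder network (open output): work backward from the far end, alternating series and parallel combinations. Z_in = 2090 - j2340 Ω = 3138∠-48.2° Ω.
Step 4 — Power factor: PF = cos(φ) = Re(Z)/|Z| = 2090.1/3137.7 = 0.6661.
Step 5 — Type: Im(Z) = -2340 ⇒ leading (phase φ = -48.2°).

PF = 0.6661 (leading, φ = -48.2°)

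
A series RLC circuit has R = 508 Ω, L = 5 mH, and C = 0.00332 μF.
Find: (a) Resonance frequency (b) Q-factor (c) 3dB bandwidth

Step 1 — Resonance condition Im(Z)=0 gives ω₀ = 1/√(LC).
Step 2 — ω₀ = 1/√(0.005·3.32e-09) = 2.454e+05 rad/s.
Step 3 — f₀ = ω₀/(2π) = 3.906e+04 Hz.
Step 4 — Series Q: Q = ω₀L/R = 2.454e+05·0.005/508 = 2.416.
Step 5 — 3dB bandwidth: Δω = ω₀/Q = 1.016e+05 rad/s; BW = Δω/(2π) = 1.617e+04 Hz.

(a) f₀ = 3.906e+04 Hz  (b) Q = 2.416  (c) BW = 1.617e+04 Hz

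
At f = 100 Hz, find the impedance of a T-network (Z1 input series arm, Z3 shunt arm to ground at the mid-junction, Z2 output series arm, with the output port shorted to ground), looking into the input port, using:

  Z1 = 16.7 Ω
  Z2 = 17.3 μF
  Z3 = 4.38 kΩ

Step 1 — Angular frequency: ω = 2π·f = 2π·100 = 628.3 rad/s.
Step 2 — Component impedances:
  Z1: Z = R = 16.7 Ω
  Z2: Z = 1/(jωC) = -j/(ω·C) = 0 - j92 Ω
  Z3: Z = R = 4380 Ω
Step 3 — With the output port shorted to ground, the output series arm Z2 runs from the junction to ground; the shunt arm Z3 also runs from the junction to ground. They appear in parallel: Z3 || Z2 = 1.931 - j91.96 Ω.
Step 4 — Series with input arm Z1: Z_in = Z1 + (Z3 || Z2) = 18.63 - j91.96 Ω = 93.82∠-78.5° Ω.

Z = 18.63 - j91.96 Ω = 93.82∠-78.5° Ω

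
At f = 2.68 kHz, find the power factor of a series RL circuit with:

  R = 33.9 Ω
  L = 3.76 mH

Step 1 — Angular frequency: ω = 2π·f = 2π·2680 = 1.684e+04 rad/s.
Step 2 — Component impedances:
  R: Z = R = 33.9 Ω
  L: Z = jωL = j·1.684e+04·0.00376 = 0 + j63.31 Ω
Step 3 — Series combination: Z_total = R + L = 33.9 + j63.31 Ω = 71.82∠61.8° Ω.
Step 4 — Power factor: PF = cos(φ) = Re(Z)/|Z| = 33.9/71.82 = 0.472.
Step 5 — Type: Im(Z) = 63.31 ⇒ lagging (phase φ = 61.8°).

PF = 0.472 (lagging, φ = 61.8°)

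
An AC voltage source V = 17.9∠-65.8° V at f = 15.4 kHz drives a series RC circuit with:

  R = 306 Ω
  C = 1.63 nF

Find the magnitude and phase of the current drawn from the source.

Step 1 — Angular frequency: ω = 2π·f = 2π·1.54e+04 = 9.676e+04 rad/s.
Step 2 — Component impedances:
  R: Z = R = 306 Ω
  C: Z = 1/(jωC) = -j/(ω·C) = 0 - j6340 Ω
Step 3 — Series combination: Z_total = R + C = 306 - j6340 Ω = 6348∠-87.2° Ω.
Step 4 — Source phasor: V = 17.9∠-65.8° V = 7.338 - j16.33 V.
Step 5 — Ohm's law: I = V / Z_total = (7.338 - j16.33) / (306 - j6340) = 0.002625 + j0.001031 A.
Step 6 — Convert to polar: |I| = 0.00282 A, ∠I = 21.4°.

I = 0.00282∠21.4° A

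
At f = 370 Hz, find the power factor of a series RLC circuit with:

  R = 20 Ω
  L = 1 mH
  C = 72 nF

Step 1 — Angular frequency: ω = 2π·f = 2π·370 = 2325 rad/s.
Step 2 — Component impedances:
  R: Z = R = 20 Ω
  L: Z = jωL = j·2325·0.001 = 0 + j2.325 Ω
  C: Z = 1/(jωC) = -j/(ω·C) = 0 - j5974 Ω
Step 3 — Series combination: Z_total = R + L + C = 20 - j5972 Ω = 5972∠-89.8° Ω.
Step 4 — Power factor: PF = cos(φ) = Re(Z)/|Z| = 20/5972 = 0.003349.
Step 5 — Type: Im(Z) = -5972 ⇒ leading (phase φ = -89.8°).

PF = 0.003349 (leading, φ = -89.8°)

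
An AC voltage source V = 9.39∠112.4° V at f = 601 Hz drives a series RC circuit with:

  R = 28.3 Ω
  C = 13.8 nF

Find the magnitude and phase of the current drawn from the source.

Step 1 — Angular frequency: ω = 2π·f = 2π·601 = 3776 rad/s.
Step 2 — Component impedances:
  R: Z = R = 28.3 Ω
  C: Z = 1/(jωC) = -j/(ω·C) = 0 - j1.919e+04 Ω
Step 3 — Series combination: Z_total = R + C = 28.3 - j1.919e+04 Ω = 1.919e+04∠-89.9° Ω.
Step 4 — Source phasor: V = 9.39∠112.4° V = -3.578 + j8.681 V.
Step 5 — Ohm's law: I = V / Z_total = (-3.578 + j8.681) / (28.3 - j1.919e+04) = -0.0004527 - j0.0001858 A.
Step 6 — Convert to polar: |I| = 0.0004893 A, ∠I = -157.7°.

I = 0.0004893∠-157.7° A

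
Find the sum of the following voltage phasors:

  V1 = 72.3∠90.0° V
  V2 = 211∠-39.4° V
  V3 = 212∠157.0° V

Step 1 — Convert each phasor to rectangular form:
  V1 = 72.3·(cos(90.0°) + j·sin(90.0°)) = 0 + j72.3 V
  V2 = 211·(cos(-39.4°) + j·sin(-39.4°)) = 163 - j133.9 V
  V3 = 212·(cos(157.0°) + j·sin(157.0°)) = -195.1 + j82.83 V
Step 2 — Sum components: V_total = -32.1 + j21.21 V.
Step 3 — Convert to polar: |V_total| = 38.47 V, ∠V_total = 146.5°.

V_total = 38.47∠146.5° V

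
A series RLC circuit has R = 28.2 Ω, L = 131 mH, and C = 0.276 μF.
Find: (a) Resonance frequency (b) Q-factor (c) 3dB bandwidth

Step 1 — Resonance: ω₀ = 1/√(LC) = 1/√(0.131·2.76e-07) = 5259 rad/s.
Step 2 — f₀ = ω₀/(2π) = 837 Hz.
Step 3 — Series Q: Q = ω₀L/R = 5259·0.131/28.2 = 24.43.
Step 4 — Bandwidth: Δω = ω₀/Q = 215.3 rad/s; BW = Δω/(2π) = 34.26 Hz.

(a) f₀ = 837 Hz  (b) Q = 24.43  (c) BW = 34.26 Hz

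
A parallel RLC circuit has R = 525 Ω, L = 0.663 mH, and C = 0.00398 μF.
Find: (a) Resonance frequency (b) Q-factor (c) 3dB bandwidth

Step 1 — Resonance: ω₀ = 1/√(LC) = 1/√(0.000663·3.98e-09) = 6.156e+05 rad/s.
Step 2 — f₀ = ω₀/(2π) = 9.798e+04 Hz.
Step 3 — Parallel Q: Q = R/(ω₀L) = 525/(6.156e+05·0.000663) = 1.286.
Step 4 — Bandwidth: Δω = ω₀/Q = 4.786e+05 rad/s; BW = Δω/(2π) = 7.617e+04 Hz.

(a) f₀ = 9.798e+04 Hz  (b) Q = 1.286  (c) BW = 7.617e+04 Hz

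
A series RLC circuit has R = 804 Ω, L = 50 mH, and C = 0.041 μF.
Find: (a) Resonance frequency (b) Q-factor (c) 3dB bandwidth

Step 1 — Resonance: ω₀ = 1/√(LC) = 1/√(0.05·4.1e-08) = 2.209e+04 rad/s.
Step 2 — f₀ = ω₀/(2π) = 3515 Hz.
Step 3 — Series Q: Q = ω₀L/R = 2.209e+04·0.05/804 = 1.374.
Step 4 — Bandwidth: Δω = ω₀/Q = 1.608e+04 rad/s; BW = Δω/(2π) = 2559 Hz.

(a) f₀ = 3515 Hz  (b) Q = 1.374  (c) BW = 2559 Hz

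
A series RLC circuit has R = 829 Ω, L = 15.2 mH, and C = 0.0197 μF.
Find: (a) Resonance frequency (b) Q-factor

Step 1 — Resonance condition Im(Z)=0 gives ω₀ = 1/√(LC).
Step 2 — ω₀ = 1/√(0.0152·1.97e-08) = 5.779e+04 rad/s.
Step 3 — f₀ = ω₀/(2π) = 9197 Hz.
Step 4 — Series Q: Q = ω₀L/R = 5.779e+04·0.0152/829 = 1.06.

(a) f₀ = 9197 Hz  (b) Q = 1.06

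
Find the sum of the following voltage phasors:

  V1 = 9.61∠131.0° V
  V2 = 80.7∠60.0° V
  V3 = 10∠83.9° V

Step 1 — Convert each phasor to rectangular form:
  V1 = 9.61·(cos(131.0°) + j·sin(131.0°)) = -6.305 + j7.253 V
  V2 = 80.7·(cos(60.0°) + j·sin(60.0°)) = 40.35 + j69.89 V
  V3 = 10·(cos(83.9°) + j·sin(83.9°)) = 1.063 + j9.943 V
Step 2 — Sum components: V_total = 35.11 + j87.08 V.
Step 3 — Convert to polar: |V_total| = 93.89 V, ∠V_total = 68.0°.

V_total = 93.89∠68.0° V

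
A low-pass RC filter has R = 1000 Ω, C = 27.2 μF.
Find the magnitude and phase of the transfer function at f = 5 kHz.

Step 1 — Angular frequency: ω = 2π·5000 = 3.142e+04 rad/s.
Step 2 — Transfer function: H(jω) = 1/(1 + jωRC).
Step 3 — Denominator: 1 + jωRC = 1 + j·3.142e+04·1000·2.72e-05 = 1 + j854.5.
Step 4 — H = 1.369e-06 - j0.00117.
Step 5 — Magnitude: |H| = 0.00117 (-58.6 dB); phase: φ = -89.9°.

|H| = 0.00117 (-58.6 dB), φ = -89.9°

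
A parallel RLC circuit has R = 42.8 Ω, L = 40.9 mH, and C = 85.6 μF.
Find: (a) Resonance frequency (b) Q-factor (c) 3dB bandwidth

Step 1 — Resonance: ω₀ = 1/√(LC) = 1/√(0.0409·8.56e-05) = 534.4 rad/s.
Step 2 — f₀ = ω₀/(2π) = 85.06 Hz.
Step 3 — Parallel Q: Q = R/(ω₀L) = 42.8/(534.4·0.0409) = 1.958.
Step 4 — Bandwidth: Δω = ω₀/Q = 272.9 rad/s; BW = Δω/(2π) = 43.44 Hz.

(a) f₀ = 85.06 Hz  (b) Q = 1.958  (c) BW = 43.44 Hz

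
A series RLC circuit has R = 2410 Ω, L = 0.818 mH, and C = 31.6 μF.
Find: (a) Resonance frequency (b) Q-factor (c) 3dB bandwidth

Step 1 — Resonance: ω₀ = 1/√(LC) = 1/√(0.000818·3.16e-05) = 6220 rad/s.
Step 2 — f₀ = ω₀/(2π) = 989.9 Hz.
Step 3 — Series Q: Q = ω₀L/R = 6220·0.000818/2410 = 0.002111.
Step 4 — Bandwidth: Δω = ω₀/Q = 2.946e+06 rad/s; BW = Δω/(2π) = 4.689e+05 Hz.

(a) f₀ = 989.9 Hz  (b) Q = 0.002111  (c) BW = 4.689e+05 Hz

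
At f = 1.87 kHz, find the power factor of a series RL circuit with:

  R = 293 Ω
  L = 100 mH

Step 1 — Angular frequency: ω = 2π·f = 2π·1870 = 1.175e+04 rad/s.
Step 2 — Component impedances:
  R: Z = R = 293 Ω
  L: Z = jωL = j·1.175e+04·0.1 = 0 + j1175 Ω
Step 3 — Series combination: Z_total = R + L = 293 + j1175 Ω = 1211∠76.0° Ω.
Step 4 — Power factor: PF = cos(φ) = Re(Z)/|Z| = 293/1210.9 = 0.242.
Step 5 — Type: Im(Z) = 1175 ⇒ lagging (phase φ = 76.0°).

PF = 0.242 (lagging, φ = 76.0°)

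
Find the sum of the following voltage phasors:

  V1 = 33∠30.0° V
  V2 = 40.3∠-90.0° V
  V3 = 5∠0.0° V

Step 1 — Convert each phasor to rectangular form:
  V1 = 33·(cos(30.0°) + j·sin(30.0°)) = 28.58 + j16.5 V
  V2 = 40.3·(cos(-90.0°) + j·sin(-90.0°)) = 0 - j40.3 V
  V3 = 5·(cos(0.0°) + j·sin(0.0°)) = 5 V
Step 2 — Sum components: V_total = 33.58 - j23.8 V.
Step 3 — Convert to polar: |V_total| = 41.16 V, ∠V_total = -35.3°.

V_total = 41.16∠-35.3° V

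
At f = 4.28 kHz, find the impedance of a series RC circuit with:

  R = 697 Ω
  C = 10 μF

Step 1 — Angular frequency: ω = 2π·f = 2π·4280 = 2.689e+04 rad/s.
Step 2 — Component impedances:
  R: Z = R = 697 Ω
  C: Z = 1/(jωC) = -j/(ω·C) = 0 - j3.719 Ω
Step 3 — Series combination: Z_total = R + C = 697 - j3.719 Ω = 697∠-0.3° Ω.

Z = 697 - j3.719 Ω = 697∠-0.3° Ω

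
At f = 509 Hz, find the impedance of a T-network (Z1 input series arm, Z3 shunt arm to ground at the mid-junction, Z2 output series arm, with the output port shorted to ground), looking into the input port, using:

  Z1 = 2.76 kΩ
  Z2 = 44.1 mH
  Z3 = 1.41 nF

Step 1 — Angular frequency: ω = 2π·f = 2π·509 = 3198 rad/s.
Step 2 — Component impedances:
  Z1: Z = R = 2760 Ω
  Z2: Z = jωL = j·3198·0.0441 = 0 + j141 Ω
  Z3: Z = 1/(jωC) = -j/(ω·C) = 0 - j2.218e+05 Ω
Step 3 — With the output port shorted to ground, the output series arm Z2 runs from the junction to ground; the shunt arm Z3 also runs from the junction to ground. They appear in parallel: Z3 || Z2 = 0 + j141.1 Ω.
Step 4 — Series with input arm Z1: Z_in = Z1 + (Z3 || Z2) = 2760 + j141.1 Ω = 2764∠2.9° Ω.

Z = 2760 + j141.1 Ω = 2764∠2.9° Ω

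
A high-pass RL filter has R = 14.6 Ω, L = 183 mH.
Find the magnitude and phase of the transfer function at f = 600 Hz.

Step 1 — Angular frequency: ω = 2π·600 = 3770 rad/s.
Step 2 — Transfer function: H(jω) = jωL/(R + jωL).
Step 3 — Numerator jωL = j·689.9; denominator R + jωL = 14.6 + j689.9.
Step 4 — H = 0.9996 + j0.02115.
Step 5 — Magnitude: |H| = 0.9998 (-0.0 dB); phase: φ = 1.2°.

|H| = 0.9998 (-0.0 dB), φ = 1.2°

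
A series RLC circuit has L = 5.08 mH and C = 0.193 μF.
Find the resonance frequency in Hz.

Step 1 — Resonance condition Im(Z)=0 gives ω₀ = 1/√(LC).
Step 2 — ω₀ = 1/√(0.00508·1.93e-07) = 3.194e+04 rad/s.
Step 3 — f₀ = ω₀/(2π) = 5083 Hz.

f₀ = 5083 Hz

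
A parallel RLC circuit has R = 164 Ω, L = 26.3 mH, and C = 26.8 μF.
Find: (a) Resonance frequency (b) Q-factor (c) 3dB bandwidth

Step 1 — Resonance: ω₀ = 1/√(LC) = 1/√(0.0263·2.68e-05) = 1191 rad/s.
Step 2 — f₀ = ω₀/(2π) = 189.6 Hz.
Step 3 — Parallel Q: Q = R/(ω₀L) = 164/(1191·0.0263) = 5.235.
Step 4 — Bandwidth: Δω = ω₀/Q = 227.5 rad/s; BW = Δω/(2π) = 36.21 Hz.

(a) f₀ = 189.6 Hz  (b) Q = 5.235  (c) BW = 36.21 Hz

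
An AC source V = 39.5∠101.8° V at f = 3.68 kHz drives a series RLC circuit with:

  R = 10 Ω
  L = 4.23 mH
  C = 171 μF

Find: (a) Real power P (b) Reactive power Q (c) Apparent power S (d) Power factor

Step 1 — Angular frequency: ω = 2π·f = 2π·3680 = 2.312e+04 rad/s.
Step 2 — Component impedances:
  R: Z = R = 10 Ω
  L: Z = jωL = j·2.312e+04·0.00423 = 0 + j97.81 Ω
  C: Z = 1/(jωC) = -j/(ω·C) = 0 - j0.2529 Ω
Step 3 — Series combination: Z_total = R + L + C = 10 + j97.55 Ω = 98.06∠84.1° Ω.
Step 4 — Source phasor: V = 39.5∠101.8° V = -8.078 + j38.67 V.
Step 5 — Current: I = V / Z = 0.3838 + j0.1221 A = 0.4028∠17.7° A.
Step 6 — Complex power: S = V·I* = 1.622 + j15.83 VA.
Step 7 — Real power: P = Re(S) = 1.622 W.
Step 8 — Reactive power: Q = Im(S) = 15.83 VAR.
Step 9 — Apparent power: |S| = 15.91 VA.
Step 10 — Power factor: PF = P/|S| = 0.102 (lagging).

(a) P = 1.622 W  (b) Q = 15.83 VAR  (c) S = 15.91 VA  (d) PF = 0.102 (lagging)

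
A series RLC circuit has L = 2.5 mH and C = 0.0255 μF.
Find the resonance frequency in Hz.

Step 1 — Resonance condition Im(Z)=0 gives ω₀ = 1/√(LC).
Step 2 — ω₀ = 1/√(0.0025·2.55e-08) = 1.252e+05 rad/s.
Step 3 — f₀ = ω₀/(2π) = 1.993e+04 Hz.

f₀ = 1.993e+04 Hz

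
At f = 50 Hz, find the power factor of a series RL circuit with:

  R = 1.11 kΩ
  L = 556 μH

Step 1 — Angular frequency: ω = 2π·f = 2π·50 = 314.2 rad/s.
Step 2 — Component impedances:
  R: Z = R = 1110 Ω
  L: Z = jωL = j·314.2·0.000556 = 0 + j0.1747 Ω
Step 3 — Series combination: Z_total = R + L = 1110 + j0.1747 Ω = 1110∠0.0° Ω.
Step 4 — Power factor: PF = cos(φ) = Re(Z)/|Z| = 1110/1110 = 1.
Step 5 — Type: Im(Z) = 0.1747 ⇒ lagging (phase φ = 0.0°).

PF = 1 (lagging, φ = 0.0°)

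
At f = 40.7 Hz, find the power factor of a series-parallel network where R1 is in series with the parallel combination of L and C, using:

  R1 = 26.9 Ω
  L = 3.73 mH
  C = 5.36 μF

Step 1 — Angular frequency: ω = 2π·f = 2π·40.7 = 255.7 rad/s.
Step 2 — Component impedances:
  R1: Z = R = 26.9 Ω
  L: Z = jωL = j·255.7·0.00373 = 0 + j0.9539 Ω
  C: Z = 1/(jωC) = -j/(ω·C) = 0 - j729.6 Ω
Step 3 — Parallel branch: L || C = 1/(1/L + 1/C) = 0 + j0.9551 Ω.
Step 4 — Series with R1: Z_total = R1 + (L || C) = 26.9 + j0.9551 Ω = 26.92∠2.0° Ω.
Step 5 — Power factor: PF = cos(φ) = Re(Z)/|Z| = 26.9/26.917 = 0.9994.
Step 6 — Type: Im(Z) = 0.9551 ⇒ lagging (phase φ = 2.0°).

PF = 0.9994 (lagging, φ = 2.0°)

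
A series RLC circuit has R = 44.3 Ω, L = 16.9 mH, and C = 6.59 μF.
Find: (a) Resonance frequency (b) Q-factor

Step 1 — Resonance condition Im(Z)=0 gives ω₀ = 1/√(LC).
Step 2 — ω₀ = 1/√(0.0169·6.59e-06) = 2996 rad/s.
Step 3 — f₀ = ω₀/(2π) = 476.9 Hz.
Step 4 — Series Q: Q = ω₀L/R = 2996·0.0169/44.3 = 1.143.

(a) f₀ = 476.9 Hz  (b) Q = 1.143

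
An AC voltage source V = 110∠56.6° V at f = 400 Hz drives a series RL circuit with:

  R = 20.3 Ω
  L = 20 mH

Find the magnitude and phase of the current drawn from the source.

Step 1 — Angular frequency: ω = 2π·f = 2π·400 = 2513 rad/s.
Step 2 — Component impedances:
  R: Z = R = 20.3 Ω
  L: Z = jωL = j·2513·0.02 = 0 + j50.27 Ω
Step 3 — Series combination: Z_total = R + L = 20.3 + j50.27 Ω = 54.21∠68.0° Ω.
Step 4 — Source phasor: V = 110∠56.6° V = 60.55 + j91.83 V.
Step 5 — Ohm's law: I = V / Z_total = (60.55 + j91.83) / (20.3 + j50.27) = 1.989 - j0.4014 A.
Step 6 — Convert to polar: |I| = 2.029 A, ∠I = -11.4°.

I = 2.029∠-11.4° A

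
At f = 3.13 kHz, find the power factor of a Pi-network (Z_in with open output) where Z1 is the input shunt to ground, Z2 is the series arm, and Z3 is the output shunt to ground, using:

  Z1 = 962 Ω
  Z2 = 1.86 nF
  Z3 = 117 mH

Step 1 — Angular frequency: ω = 2π·f = 2π·3130 = 1.967e+04 rad/s.
Step 2 — Component impedances:
  Z1: Z = R = 962 Ω
  Z2: Z = 1/(jωC) = -j/(ω·C) = 0 - j2.734e+04 Ω
  Z3: Z = jωL = j·1.967e+04·0.117 = 0 + j2301 Ω
Step 3 — With open output, the series arm Z2 and the output shunt Z3 appear in series to ground: Z2 + Z3 = 0 - j2.504e+04 Ω.
Step 4 — Parallel with input shunt Z1: Z_in = Z1 || (Z2 + Z3) = 960.6 - j36.91 Ω = 961.3∠-2.2° Ω.
Step 5 — Power factor: PF = cos(φ) = Re(Z)/|Z| = 960.6/961.3 = 0.9993.
Step 6 — Type: Im(Z) = -36.91 ⇒ leading (phase φ = -2.2°).

PF = 0.9993 (leading, φ = -2.2°)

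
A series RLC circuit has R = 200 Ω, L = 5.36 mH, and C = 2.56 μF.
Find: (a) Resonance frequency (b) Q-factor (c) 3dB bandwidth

Step 1 — Resonance condition Im(Z)=0 gives ω₀ = 1/√(LC).
Step 2 — ω₀ = 1/√(0.00536·2.56e-06) = 8537 rad/s.
Step 3 — f₀ = ω₀/(2π) = 1359 Hz.
Step 4 — Series Q: Q = ω₀L/R = 8537·0.00536/200 = 0.2288.
Step 5 — 3dB bandwidth: Δω = ω₀/Q = 3.731e+04 rad/s; BW = Δω/(2π) = 5939 Hz.

(a) f₀ = 1359 Hz  (b) Q = 0.2288  (c) BW = 5939 Hz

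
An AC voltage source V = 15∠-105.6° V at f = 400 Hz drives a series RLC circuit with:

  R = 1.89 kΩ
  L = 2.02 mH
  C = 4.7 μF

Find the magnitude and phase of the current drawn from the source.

Step 1 — Angular frequency: ω = 2π·f = 2π·400 = 2513 rad/s.
Step 2 — Component impedances:
  R: Z = R = 1890 Ω
  L: Z = jωL = j·2513·0.00202 = 0 + j5.077 Ω
  C: Z = 1/(jωC) = -j/(ω·C) = 0 - j84.66 Ω
Step 3 — Series combination: Z_total = R + L + C = 1890 - j79.58 Ω = 1892∠-2.4° Ω.
Step 4 — Source phasor: V = 15∠-105.6° V = -4.034 - j14.45 V.
Step 5 — Ohm's law: I = V / Z_total = (-4.034 - j14.45) / (1890 - j79.58) = -0.001809 - j0.00772 A.
Step 6 — Convert to polar: |I| = 0.007929 A, ∠I = -103.2°.

I = 0.007929∠-103.2° A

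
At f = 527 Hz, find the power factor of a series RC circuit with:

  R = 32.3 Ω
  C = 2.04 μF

Step 1 — Angular frequency: ω = 2π·f = 2π·527 = 3311 rad/s.
Step 2 — Component impedances:
  R: Z = R = 32.3 Ω
  C: Z = 1/(jωC) = -j/(ω·C) = 0 - j148 Ω
Step 3 — Series combination: Z_total = R + C = 32.3 - j148 Ω = 151.5∠-77.7° Ω.
Step 4 — Power factor: PF = cos(φ) = Re(Z)/|Z| = 32.3/151.5 = 0.2132.
Step 5 — Type: Im(Z) = -148 ⇒ leading (phase φ = -77.7°).

PF = 0.2132 (leading, φ = -77.7°)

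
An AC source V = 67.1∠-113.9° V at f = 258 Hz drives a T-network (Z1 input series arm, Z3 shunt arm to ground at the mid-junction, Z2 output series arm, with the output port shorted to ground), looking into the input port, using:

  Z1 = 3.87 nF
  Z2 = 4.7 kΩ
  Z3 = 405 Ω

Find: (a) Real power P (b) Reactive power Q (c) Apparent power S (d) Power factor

Step 1 — Angular frequency: ω = 2π·f = 2π·258 = 1621 rad/s.
Step 2 — Component impedances:
  Z1: Z = 1/(jωC) = -j/(ω·C) = 0 - j1.594e+05 Ω
  Z2: Z = R = 4700 Ω
  Z3: Z = R = 405 Ω
Step 3 — With the output port shorted to ground, the output series arm Z2 runs from the junction to ground; the shunt arm Z3 also runs from the junction to ground. They appear in parallel: Z3 || Z2 = 372.9 Ω.
Step 4 — Series with input arm Z1: Z_in = Z1 + (Z3 || Z2) = 372.9 - j1.594e+05 Ω = 1.594e+05∠-89.9° Ω.
Step 5 — Source phasor: V = 67.1∠-113.9° V = -27.19 - j61.35 V.
Step 6 — Current: I = V / Z = 0.0003845 - j0.0001714 A = 0.000421∠-24.0° A.
Step 7 — Complex power: S = V·I* = 6.607e-05 - j0.02825 VA.
Step 8 — Real power: P = Re(S) = 6.607e-05 W.
Step 9 — Reactive power: Q = Im(S) = -0.02825 VAR.
Step 10 — Apparent power: |S| = 0.02825 VA.
Step 11 — Power factor: PF = P/|S| = 0.002339 (leading).

(a) P = 6.607e-05 W  (b) Q = -0.02825 VAR  (c) S = 0.02825 VA  (d) PF = 0.002339 (leading)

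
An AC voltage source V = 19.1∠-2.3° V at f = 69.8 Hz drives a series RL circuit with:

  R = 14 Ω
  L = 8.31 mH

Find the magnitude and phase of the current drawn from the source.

Step 1 — Angular frequency: ω = 2π·f = 2π·69.8 = 438.6 rad/s.
Step 2 — Component impedances:
  R: Z = R = 14 Ω
  L: Z = jωL = j·438.6·0.00831 = 0 + j3.644 Ω
Step 3 — Series combination: Z_total = R + L = 14 + j3.644 Ω = 14.47∠14.6° Ω.
Step 4 — Source phasor: V = 19.1∠-2.3° V = 19.08 - j0.7665 V.
Step 5 — Ohm's law: I = V / Z_total = (19.08 - j0.7665) / (14 + j3.644) = 1.263 - j0.3836 A.
Step 6 — Convert to polar: |I| = 1.32 A, ∠I = -16.9°.

I = 1.32∠-16.9° A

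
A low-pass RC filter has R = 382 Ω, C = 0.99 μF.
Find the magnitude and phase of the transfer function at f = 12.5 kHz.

Step 1 — Angular frequency: ω = 2π·1.25e+04 = 7.854e+04 rad/s.
Step 2 — Transfer function: H(jω) = 1/(1 + jωRC).
Step 3 — Denominator: 1 + jωRC = 1 + j·7.854e+04·382·9.9e-07 = 1 + j29.7.
Step 4 — H = 0.001132 - j0.03363.
Step 5 — Magnitude: |H| = 0.03365 (-29.5 dB); phase: φ = -88.1°.

|H| = 0.03365 (-29.5 dB), φ = -88.1°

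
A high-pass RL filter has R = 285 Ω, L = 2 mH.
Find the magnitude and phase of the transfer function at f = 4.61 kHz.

Step 1 — Angular frequency: ω = 2π·4610 = 2.897e+04 rad/s.
Step 2 — Transfer function: H(jω) = jωL/(R + jωL).
Step 3 — Numerator jωL = j·57.93; denominator R + jωL = 285 + j57.93.
Step 4 — H = 0.03968 + j0.1952.
Step 5 — Magnitude: |H| = 0.1992 (-14.0 dB); phase: φ = 78.5°.

|H| = 0.1992 (-14.0 dB), φ = 78.5°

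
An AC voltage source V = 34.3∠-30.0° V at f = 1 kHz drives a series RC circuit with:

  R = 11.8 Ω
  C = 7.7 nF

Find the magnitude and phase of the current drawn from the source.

Step 1 — Angular frequency: ω = 2π·f = 2π·1000 = 6283 rad/s.
Step 2 — Component impedances:
  R: Z = R = 11.8 Ω
  C: Z = 1/(jωC) = -j/(ω·C) = 0 - j2.067e+04 Ω
Step 3 — Series combination: Z_total = R + C = 11.8 - j2.067e+04 Ω = 2.067e+04∠-90.0° Ω.
Step 4 — Source phasor: V = 34.3∠-30.0° V = 29.7 - j17.15 V.
Step 5 — Ohm's law: I = V / Z_total = (29.7 - j17.15) / (11.8 - j2.067e+04) = 0.0008305 + j0.001437 A.
Step 6 — Convert to polar: |I| = 0.001659 A, ∠I = 60.0°.

I = 0.001659∠60.0° A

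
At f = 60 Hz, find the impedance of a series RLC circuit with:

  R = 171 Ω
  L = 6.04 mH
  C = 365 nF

Step 1 — Angular frequency: ω = 2π·f = 2π·60 = 377 rad/s.
Step 2 — Component impedances:
  R: Z = R = 171 Ω
  L: Z = jωL = j·377·0.00604 = 0 + j2.277 Ω
  C: Z = 1/(jωC) = -j/(ω·C) = 0 - j7267 Ω
Step 3 — Series combination: Z_total = R + L + C = 171 - j7265 Ω = 7267∠-88.7° Ω.

Z = 171 - j7265 Ω = 7267∠-88.7° Ω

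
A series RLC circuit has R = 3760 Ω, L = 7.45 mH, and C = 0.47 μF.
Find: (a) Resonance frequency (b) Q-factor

Step 1 — Resonance condition Im(Z)=0 gives ω₀ = 1/√(LC).
Step 2 — ω₀ = 1/√(0.00745·4.7e-07) = 1.69e+04 rad/s.
Step 3 — f₀ = ω₀/(2π) = 2690 Hz.
Step 4 — Series Q: Q = ω₀L/R = 1.69e+04·0.00745/3760 = 0.03348.

(a) f₀ = 2690 Hz  (b) Q = 0.03348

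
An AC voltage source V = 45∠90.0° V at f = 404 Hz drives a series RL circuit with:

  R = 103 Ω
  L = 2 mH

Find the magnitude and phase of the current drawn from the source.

Step 1 — Angular frequency: ω = 2π·f = 2π·404 = 2538 rad/s.
Step 2 — Component impedances:
  R: Z = R = 103 Ω
  L: Z = jωL = j·2538·0.002 = 0 + j5.077 Ω
Step 3 — Series combination: Z_total = R + L = 103 + j5.077 Ω = 103.1∠2.8° Ω.
Step 4 — Source phasor: V = 45∠90.0° V = 0 + j45 V.
Step 5 — Ohm's law: I = V / Z_total = (0 + j45) / (103 + j5.077) = 0.02148 + j0.4358 A.
Step 6 — Convert to polar: |I| = 0.4364 A, ∠I = 87.2°.

I = 0.4364∠87.2° A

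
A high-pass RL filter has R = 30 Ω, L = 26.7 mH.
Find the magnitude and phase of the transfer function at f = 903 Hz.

Step 1 — Angular frequency: ω = 2π·903 = 5674 rad/s.
Step 2 — Transfer function: H(jω) = jωL/(R + jωL).
Step 3 — Numerator jωL = j·151.5; denominator R + jωL = 30 + j151.5.
Step 4 — H = 0.9623 + j0.1906.
Step 5 — Magnitude: |H| = 0.9809 (-0.2 dB); phase: φ = 11.2°.

|H| = 0.9809 (-0.2 dB), φ = 11.2°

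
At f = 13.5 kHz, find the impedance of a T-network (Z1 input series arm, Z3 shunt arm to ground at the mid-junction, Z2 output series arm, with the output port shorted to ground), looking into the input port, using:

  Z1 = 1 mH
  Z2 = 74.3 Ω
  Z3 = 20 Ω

Step 1 — Angular frequency: ω = 2π·f = 2π·1.35e+04 = 8.482e+04 rad/s.
Step 2 — Component impedances:
  Z1: Z = jωL = j·8.482e+04·0.001 = 0 + j84.82 Ω
  Z2: Z = R = 74.3 Ω
  Z3: Z = R = 20 Ω
Step 3 — With the output port shorted to ground, the output series arm Z2 runs from the junction to ground; the shunt arm Z3 also runs from the junction to ground. They appear in parallel: Z3 || Z2 = 15.76 Ω.
Step 4 — Series with input arm Z1: Z_in = Z1 + (Z3 || Z2) = 15.76 + j84.82 Ω = 86.27∠79.5° Ω.

Z = 15.76 + j84.82 Ω = 86.27∠79.5° Ω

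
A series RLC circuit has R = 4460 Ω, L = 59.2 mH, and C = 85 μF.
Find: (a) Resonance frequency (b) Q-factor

Step 1 — Resonance condition Im(Z)=0 gives ω₀ = 1/√(LC).
Step 2 — ω₀ = 1/√(0.0592·8.5e-05) = 445.8 rad/s.
Step 3 — f₀ = ω₀/(2π) = 70.95 Hz.
Step 4 — Series Q: Q = ω₀L/R = 445.8·0.0592/4460 = 0.005917.

(a) f₀ = 70.95 Hz  (b) Q = 0.005917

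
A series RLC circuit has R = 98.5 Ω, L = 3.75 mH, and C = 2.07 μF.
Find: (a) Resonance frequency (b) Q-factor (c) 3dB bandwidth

Step 1 — Resonance condition Im(Z)=0 gives ω₀ = 1/√(LC).
Step 2 — ω₀ = 1/√(0.00375·2.07e-06) = 1.135e+04 rad/s.
Step 3 — f₀ = ω₀/(2π) = 1806 Hz.
Step 4 — Series Q: Q = ω₀L/R = 1.135e+04·0.00375/98.5 = 0.4321.
Step 5 — 3dB bandwidth: Δω = ω₀/Q = 2.627e+04 rad/s; BW = Δω/(2π) = 4180 Hz.

(a) f₀ = 1806 Hz  (b) Q = 0.4321  (c) BW = 4180 Hz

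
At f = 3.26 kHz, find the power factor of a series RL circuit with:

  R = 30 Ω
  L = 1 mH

Step 1 — Angular frequency: ω = 2π·f = 2π·3260 = 2.048e+04 rad/s.
Step 2 — Component impedances:
  R: Z = R = 30 Ω
  L: Z = jωL = j·2.048e+04·0.001 = 0 + j20.48 Ω
Step 3 — Series combination: Z_total = R + L = 30 + j20.48 Ω = 36.33∠34.3° Ω.
Step 4 — Power factor: PF = cos(φ) = Re(Z)/|Z| = 30/36.326 = 0.8259.
Step 5 — Type: Im(Z) = 20.48 ⇒ lagging (phase φ = 34.3°).

PF = 0.8259 (lagging, φ = 34.3°)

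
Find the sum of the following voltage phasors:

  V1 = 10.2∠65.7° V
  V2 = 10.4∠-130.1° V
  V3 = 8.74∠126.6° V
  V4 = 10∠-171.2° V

Step 1 — Convert each phasor to rectangular form:
  V1 = 10.2·(cos(65.7°) + j·sin(65.7°)) = 4.197 + j9.296 V
  V2 = 10.4·(cos(-130.1°) + j·sin(-130.1°)) = -6.699 - j7.955 V
  V3 = 8.74·(cos(126.6°) + j·sin(126.6°)) = -5.211 + j7.017 V
  V4 = 10·(cos(-171.2°) + j·sin(-171.2°)) = -9.882 - j1.53 V
Step 2 — Sum components: V_total = -17.59 + j6.828 V.
Step 3 — Convert to polar: |V_total| = 18.87 V, ∠V_total = 158.8°.

V_total = 18.87∠158.8° V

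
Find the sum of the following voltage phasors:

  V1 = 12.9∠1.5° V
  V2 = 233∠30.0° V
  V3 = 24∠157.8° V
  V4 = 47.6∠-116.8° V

Step 1 — Convert each phasor to rectangular form:
  V1 = 12.9·(cos(1.5°) + j·sin(1.5°)) = 12.9 + j0.3377 V
  V2 = 233·(cos(30.0°) + j·sin(30.0°)) = 201.8 + j116.5 V
  V3 = 24·(cos(157.8°) + j·sin(157.8°)) = -22.22 + j9.068 V
  V4 = 47.6·(cos(-116.8°) + j·sin(-116.8°)) = -21.46 - j42.49 V
Step 2 — Sum components: V_total = 171 + j83.42 V.
Step 3 — Convert to polar: |V_total| = 190.3 V, ∠V_total = 26.0°.

V_total = 190.3∠26.0° V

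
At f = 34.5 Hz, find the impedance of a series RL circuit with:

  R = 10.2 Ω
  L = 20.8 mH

Step 1 — Angular frequency: ω = 2π·f = 2π·34.5 = 216.8 rad/s.
Step 2 — Component impedances:
  R: Z = R = 10.2 Ω
  L: Z = jωL = j·216.8·0.0208 = 0 + j4.509 Ω
Step 3 — Series combination: Z_total = R + L = 10.2 + j4.509 Ω = 11.15∠23.8° Ω.

Z = 10.2 + j4.509 Ω = 11.15∠23.8° Ω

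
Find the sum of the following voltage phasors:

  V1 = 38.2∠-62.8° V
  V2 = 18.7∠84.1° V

Step 1 — Convert each phasor to rectangular form:
  V1 = 38.2·(cos(-62.8°) + j·sin(-62.8°)) = 17.46 - j33.98 V
  V2 = 18.7·(cos(84.1°) + j·sin(84.1°)) = 1.922 + j18.6 V
Step 2 — Sum components: V_total = 19.38 - j15.37 V.
Step 3 — Convert to polar: |V_total| = 24.74 V, ∠V_total = -38.4°.

V_total = 24.74∠-38.4° V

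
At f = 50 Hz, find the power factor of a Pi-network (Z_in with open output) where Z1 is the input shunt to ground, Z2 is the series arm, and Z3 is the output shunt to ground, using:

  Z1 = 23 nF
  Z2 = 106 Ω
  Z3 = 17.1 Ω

Step 1 — Angular frequency: ω = 2π·f = 2π·50 = 314.2 rad/s.
Step 2 — Component impedances:
  Z1: Z = 1/(jωC) = -j/(ω·C) = 0 - j1.384e+05 Ω
  Z2: Z = R = 106 Ω
  Z3: Z = R = 17.1 Ω
Step 3 — With open output, the series arm Z2 and the output shunt Z3 appear in series to ground: Z2 + Z3 = 123.1 Ω.
Step 4 — Parallel with input shunt Z1: Z_in = Z1 || (Z2 + Z3) = 123.1 - j0.1095 Ω = 123.1∠-0.1° Ω.
Step 5 — Power factor: PF = cos(φ) = Re(Z)/|Z| = 123.1/123.1 = 1.
Step 6 — Type: Im(Z) = -0.1095 ⇒ leading (phase φ = -0.1°).

PF = 1 (leading, φ = -0.1°)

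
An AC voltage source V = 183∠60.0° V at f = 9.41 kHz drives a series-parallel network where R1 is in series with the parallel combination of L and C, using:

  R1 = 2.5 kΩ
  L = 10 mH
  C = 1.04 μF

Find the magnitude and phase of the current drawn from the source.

Step 1 — Angular frequency: ω = 2π·f = 2π·9410 = 5.912e+04 rad/s.
Step 2 — Component impedances:
  R1: Z = R = 2500 Ω
  L: Z = jωL = j·5.912e+04·0.01 = 0 + j591.2 Ω
  C: Z = 1/(jωC) = -j/(ω·C) = 0 - j16.26 Ω
Step 3 — Parallel branch: L || C = 1/(1/L + 1/C) = 0 - j16.72 Ω.
Step 4 — Series with R1: Z_total = R1 + (L || C) = 2500 - j16.72 Ω = 2500∠-0.4° Ω.
Step 5 — Source phasor: V = 183∠60.0° V = 91.5 + j158.5 V.
Step 6 — Ohm's law: I = V / Z_total = (91.5 + j158.5) / (2500 - j16.72) = 0.03617 + j0.06364 A.
Step 7 — Convert to polar: |I| = 0.0732 A, ∠I = 60.4°.

I = 0.0732∠60.4° A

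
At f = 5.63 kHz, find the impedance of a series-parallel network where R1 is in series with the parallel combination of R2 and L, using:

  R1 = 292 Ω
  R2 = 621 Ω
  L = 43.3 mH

Step 1 — Angular frequency: ω = 2π·f = 2π·5630 = 3.537e+04 rad/s.
Step 2 — Component impedances:
  R1: Z = R = 292 Ω
  R2: Z = R = 621 Ω
  L: Z = jωL = j·3.537e+04·0.0433 = 0 + j1532 Ω
Step 3 — Parallel branch: R2 || L = 1/(1/R2 + 1/L) = 533.3 + j216.2 Ω.
Step 4 — Series with R1: Z_total = R1 + (R2 || L) = 825.3 + j216.2 Ω = 853.2∠14.7° Ω.

Z = 825.3 + j216.2 Ω = 853.2∠14.7° Ω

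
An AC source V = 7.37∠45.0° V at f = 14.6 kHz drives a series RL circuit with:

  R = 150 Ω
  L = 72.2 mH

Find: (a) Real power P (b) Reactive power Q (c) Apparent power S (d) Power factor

Step 1 — Angular frequency: ω = 2π·f = 2π·1.46e+04 = 9.173e+04 rad/s.
Step 2 — Component impedances:
  R: Z = R = 150 Ω
  L: Z = jωL = j·9.173e+04·0.0722 = 0 + j6623 Ω
Step 3 — Series combination: Z_total = R + L = 150 + j6623 Ω = 6625∠88.7° Ω.
Step 4 — Source phasor: V = 7.37∠45.0° V = 5.211 + j5.211 V.
Step 5 — Current: I = V / Z = 0.0008042 - j0.0007686 A = 0.001112∠-43.7° A.
Step 6 — Complex power: S = V·I* = 0.0001856 + j0.008197 VA.
Step 7 — Real power: P = Re(S) = 0.0001856 W.
Step 8 — Reactive power: Q = Im(S) = 0.008197 VAR.
Step 9 — Apparent power: |S| = 0.008199 VA.
Step 10 — Power factor: PF = P/|S| = 0.02264 (lagging).

(a) P = 0.0001856 W  (b) Q = 0.008197 VAR  (c) S = 0.008199 VA  (d) PF = 0.02264 (lagging)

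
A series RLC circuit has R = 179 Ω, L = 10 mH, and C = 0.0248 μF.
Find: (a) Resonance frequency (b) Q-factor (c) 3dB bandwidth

Step 1 — Resonance: ω₀ = 1/√(LC) = 1/√(0.01·2.48e-08) = 6.35e+04 rad/s.
Step 2 — f₀ = ω₀/(2π) = 1.011e+04 Hz.
Step 3 — Series Q: Q = ω₀L/R = 6.35e+04·0.01/179 = 3.547.
Step 4 — Bandwidth: Δω = ω₀/Q = 1.79e+04 rad/s; BW = Δω/(2π) = 2849 Hz.

(a) f₀ = 1.011e+04 Hz  (b) Q = 3.547  (c) BW = 2849 Hz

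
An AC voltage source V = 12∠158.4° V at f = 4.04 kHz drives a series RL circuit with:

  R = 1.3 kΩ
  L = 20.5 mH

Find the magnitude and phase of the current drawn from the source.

Step 1 — Angular frequency: ω = 2π·f = 2π·4040 = 2.538e+04 rad/s.
Step 2 — Component impedances:
  R: Z = R = 1300 Ω
  L: Z = jωL = j·2.538e+04·0.0205 = 0 + j520.4 Ω
Step 3 — Series combination: Z_total = R + L = 1300 + j520.4 Ω = 1400∠21.8° Ω.
Step 4 — Source phasor: V = 12∠158.4° V = -11.16 + j4.417 V.
Step 5 — Ohm's law: I = V / Z_total = (-11.16 + j4.417) / (1300 + j520.4) = -0.006225 + j0.00589 A.
Step 6 — Convert to polar: |I| = 0.00857 A, ∠I = 136.6°.

I = 0.00857∠136.6° A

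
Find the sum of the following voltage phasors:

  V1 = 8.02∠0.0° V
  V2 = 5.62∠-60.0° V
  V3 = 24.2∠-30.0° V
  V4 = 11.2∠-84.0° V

Step 1 — Convert each phasor to rectangular form:
  V1 = 8.02·(cos(0.0°) + j·sin(0.0°)) = 8.02 V
  V2 = 5.62·(cos(-60.0°) + j·sin(-60.0°)) = 2.81 - j4.867 V
  V3 = 24.2·(cos(-30.0°) + j·sin(-30.0°)) = 20.96 - j12.1 V
  V4 = 11.2·(cos(-84.0°) + j·sin(-84.0°)) = 1.171 - j11.14 V
Step 2 — Sum components: V_total = 32.96 - j28.11 V.
Step 3 — Convert to polar: |V_total| = 43.32 V, ∠V_total = -40.5°.

V_total = 43.32∠-40.5° V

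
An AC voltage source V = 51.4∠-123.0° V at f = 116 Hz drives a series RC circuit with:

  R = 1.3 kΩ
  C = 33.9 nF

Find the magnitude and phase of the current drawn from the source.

Step 1 — Angular frequency: ω = 2π·f = 2π·116 = 728.8 rad/s.
Step 2 — Component impedances:
  R: Z = R = 1300 Ω
  C: Z = 1/(jωC) = -j/(ω·C) = 0 - j4.047e+04 Ω
Step 3 — Series combination: Z_total = R + C = 1300 - j4.047e+04 Ω = 4.049e+04∠-88.2° Ω.
Step 4 — Source phasor: V = 51.4∠-123.0° V = -27.99 - j43.11 V.
Step 5 — Ohm's law: I = V / Z_total = (-27.99 - j43.11) / (1300 - j4.047e+04) = 0.001042 - j0.0007252 A.
Step 6 — Convert to polar: |I| = 0.001269 A, ∠I = -34.8°.

I = 0.001269∠-34.8° A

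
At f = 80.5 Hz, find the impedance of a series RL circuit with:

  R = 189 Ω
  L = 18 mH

Step 1 — Angular frequency: ω = 2π·f = 2π·80.5 = 505.8 rad/s.
Step 2 — Component impedances:
  R: Z = R = 189 Ω
  L: Z = jωL = j·505.8·0.018 = 0 + j9.104 Ω
Step 3 — Series combination: Z_total = R + L = 189 + j9.104 Ω = 189.2∠2.8° Ω.

Z = 189 + j9.104 Ω = 189.2∠2.8° Ω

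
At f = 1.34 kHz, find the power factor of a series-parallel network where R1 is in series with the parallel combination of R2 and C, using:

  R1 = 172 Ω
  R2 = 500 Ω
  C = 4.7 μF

Step 1 — Angular frequency: ω = 2π·f = 2π·1340 = 8419 rad/s.
Step 2 — Component impedances:
  R1: Z = R = 172 Ω
  R2: Z = R = 500 Ω
  C: Z = 1/(jωC) = -j/(ω·C) = 0 - j25.27 Ω
Step 3 — Parallel branch: R2 || C = 1/(1/R2 + 1/C) = 1.274 - j25.21 Ω.
Step 4 — Series with R1: Z_total = R1 + (R2 || C) = 173.3 - j25.21 Ω = 175.1∠-8.3° Ω.
Step 5 — Power factor: PF = cos(φ) = Re(Z)/|Z| = 173.274/175.098 = 0.9896.
Step 6 — Type: Im(Z) = -25.21 ⇒ leading (phase φ = -8.3°).

PF = 0.9896 (leading, φ = -8.3°)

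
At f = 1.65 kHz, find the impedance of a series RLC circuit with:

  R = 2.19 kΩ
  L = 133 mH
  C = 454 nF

Step 1 — Angular frequency: ω = 2π·f = 2π·1650 = 1.037e+04 rad/s.
Step 2 — Component impedances:
  R: Z = R = 2190 Ω
  L: Z = jωL = j·1.037e+04·0.133 = 0 + j1379 Ω
  C: Z = 1/(jωC) = -j/(ω·C) = 0 - j212.5 Ω
Step 3 — Series combination: Z_total = R + L + C = 2190 + j1166 Ω = 2481∠28.0° Ω.

Z = 2190 + j1166 Ω = 2481∠28.0° Ω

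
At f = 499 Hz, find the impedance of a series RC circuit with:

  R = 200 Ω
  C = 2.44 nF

Step 1 — Angular frequency: ω = 2π·f = 2π·499 = 3135 rad/s.
Step 2 — Component impedances:
  R: Z = R = 200 Ω
  C: Z = 1/(jωC) = -j/(ω·C) = 0 - j1.307e+05 Ω
Step 3 — Series combination: Z_total = R + C = 200 - j1.307e+05 Ω = 1.307e+05∠-89.9° Ω.

Z = 200 - j1.307e+05 Ω = 1.307e+05∠-89.9° Ω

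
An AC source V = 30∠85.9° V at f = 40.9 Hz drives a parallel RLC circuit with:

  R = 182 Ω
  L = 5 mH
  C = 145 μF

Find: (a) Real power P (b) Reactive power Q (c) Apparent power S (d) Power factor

Step 1 — Angular frequency: ω = 2π·f = 2π·40.9 = 257 rad/s.
Step 2 — Component impedances:
  R: Z = R = 182 Ω
  L: Z = jωL = j·257·0.005 = 0 + j1.285 Ω
  C: Z = 1/(jωC) = -j/(ω·C) = 0 - j26.84 Ω
Step 3 — Parallel combination: 1/Z_total = 1/R + 1/L + 1/C; Z_total = 0.01001 + j1.349 Ω = 1.349∠89.6° Ω.
Step 4 — Source phasor: V = 30∠85.9° V = 2.145 + j29.92 V.
Step 5 — Current: I = V / Z = 22.18 - j1.425 A = 22.23∠-3.7° A.
Step 6 — Complex power: S = V·I* = 4.945 + j666.9 VA.
Step 7 — Real power: P = Re(S) = 4.945 W.
Step 8 — Reactive power: Q = Im(S) = 666.9 VAR.
Step 9 — Apparent power: |S| = 666.9 VA.
Step 10 — Power factor: PF = P/|S| = 0.007415 (lagging).

(a) P = 4.945 W  (b) Q = 666.9 VAR  (c) S = 666.9 VA  (d) PF = 0.007415 (lagging)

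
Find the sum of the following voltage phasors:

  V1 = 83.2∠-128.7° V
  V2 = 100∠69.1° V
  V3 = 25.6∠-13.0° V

Step 1 — Convert each phasor to rectangular form:
  V1 = 83.2·(cos(-128.7°) + j·sin(-128.7°)) = -52.02 - j64.93 V
  V2 = 100·(cos(69.1°) + j·sin(69.1°)) = 35.67 + j93.42 V
  V3 = 25.6·(cos(-13.0°) + j·sin(-13.0°)) = 24.94 - j5.759 V
Step 2 — Sum components: V_total = 8.597 + j22.73 V.
Step 3 — Convert to polar: |V_total| = 24.3 V, ∠V_total = 69.3°.

V_total = 24.3∠69.3° V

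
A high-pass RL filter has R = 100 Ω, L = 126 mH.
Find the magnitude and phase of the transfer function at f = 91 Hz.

Step 1 — Angular frequency: ω = 2π·91 = 571.8 rad/s.
Step 2 — Transfer function: H(jω) = jωL/(R + jωL).
Step 3 — Numerator jωL = j·72.04; denominator R + jωL = 100 + j72.04.
Step 4 — H = 0.3417 + j0.4743.
Step 5 — Magnitude: |H| = 0.5845 (-4.7 dB); phase: φ = 54.2°.

|H| = 0.5845 (-4.7 dB), φ = 54.2°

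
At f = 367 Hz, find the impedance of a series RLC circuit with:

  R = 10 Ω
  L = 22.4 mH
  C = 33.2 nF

Step 1 — Angular frequency: ω = 2π·f = 2π·367 = 2306 rad/s.
Step 2 — Component impedances:
  R: Z = R = 10 Ω
  L: Z = jωL = j·2306·0.0224 = 0 + j51.65 Ω
  C: Z = 1/(jωC) = -j/(ω·C) = 0 - j1.306e+04 Ω
Step 3 — Series combination: Z_total = R + L + C = 10 - j1.301e+04 Ω = 1.301e+04∠-90.0° Ω.

Z = 10 - j1.301e+04 Ω = 1.301e+04∠-90.0° Ω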